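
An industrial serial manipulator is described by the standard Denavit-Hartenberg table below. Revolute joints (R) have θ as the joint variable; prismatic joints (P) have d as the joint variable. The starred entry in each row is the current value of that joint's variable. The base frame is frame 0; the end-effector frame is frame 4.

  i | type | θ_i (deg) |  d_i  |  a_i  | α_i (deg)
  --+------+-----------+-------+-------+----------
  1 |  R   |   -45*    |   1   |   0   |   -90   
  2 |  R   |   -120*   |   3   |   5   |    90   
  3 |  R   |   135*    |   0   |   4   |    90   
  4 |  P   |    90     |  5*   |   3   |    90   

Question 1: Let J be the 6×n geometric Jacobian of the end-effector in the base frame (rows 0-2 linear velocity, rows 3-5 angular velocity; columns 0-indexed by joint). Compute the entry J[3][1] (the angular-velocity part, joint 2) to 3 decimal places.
axis z_1 = (0.7071,0.7071,0.0000); lever o_n−o_1 = (2.7664,10.4762,3.4425)
cross product → J_v[:, 1] = (2.4342,-2.4342,5.4516)
J_ω[:, 1] = z_1
entry J[3][1] = 0.7071

0.707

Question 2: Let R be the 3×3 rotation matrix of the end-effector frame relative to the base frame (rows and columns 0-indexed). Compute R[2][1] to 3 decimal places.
0.612

End-effector y-axis (col 1 of R) = (0.2500,0.7500,0.6124)
R[2][1] = 0.6124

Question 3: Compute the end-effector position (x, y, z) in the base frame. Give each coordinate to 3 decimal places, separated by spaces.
2.766 10.476 4.442

after link 1: o_1 = (0.0000, 0.0000, 1.0000)
after link 2: o_2 = (0.3536, 3.8891, 5.3301)
after link 3: o_3 = (3.3536, 4.8891, 2.8806)
after link 4: o_4 = (2.7664, 10.4762, 4.4425)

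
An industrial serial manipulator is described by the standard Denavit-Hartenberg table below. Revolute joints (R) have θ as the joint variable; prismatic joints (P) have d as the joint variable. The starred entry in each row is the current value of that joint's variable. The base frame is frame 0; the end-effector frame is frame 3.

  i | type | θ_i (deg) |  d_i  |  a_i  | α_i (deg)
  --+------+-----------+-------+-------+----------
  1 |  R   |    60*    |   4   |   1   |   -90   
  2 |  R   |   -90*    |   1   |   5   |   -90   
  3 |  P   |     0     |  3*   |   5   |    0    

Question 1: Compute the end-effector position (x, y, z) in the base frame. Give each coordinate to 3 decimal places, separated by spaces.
after link 1: o_1 = (0.5000, 0.8660, 4.0000)
after link 2: o_2 = (-0.3660, 1.3660, 9.0000)
after link 3: o_3 = (1.1340, 3.9641, 14.0000)

1.134 3.964 14.000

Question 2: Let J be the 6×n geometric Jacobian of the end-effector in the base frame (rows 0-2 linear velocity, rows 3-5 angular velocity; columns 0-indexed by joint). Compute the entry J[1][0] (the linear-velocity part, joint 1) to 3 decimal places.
1.134

axis z_0 = ẑ; lever o_n−o_0 = (1.1340,3.9641,14.0000)
cross product → J_v[:, 0] = (-3.9641,1.1340,0.0000)
J_ω[:, 0] = z_0
entry J[1][0] = 1.1340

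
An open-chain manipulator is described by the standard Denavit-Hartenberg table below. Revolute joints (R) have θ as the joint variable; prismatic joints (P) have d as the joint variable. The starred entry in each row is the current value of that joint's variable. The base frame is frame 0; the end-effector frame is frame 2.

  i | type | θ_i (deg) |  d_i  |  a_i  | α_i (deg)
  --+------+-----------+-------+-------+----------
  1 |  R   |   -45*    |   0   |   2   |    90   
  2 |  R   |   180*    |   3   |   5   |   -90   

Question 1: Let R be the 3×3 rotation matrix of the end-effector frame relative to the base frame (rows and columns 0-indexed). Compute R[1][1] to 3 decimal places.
0.707

End-effector y-axis (col 1 of R) = (0.7071,0.7071,-0.0000)
R[1][1] = 0.7071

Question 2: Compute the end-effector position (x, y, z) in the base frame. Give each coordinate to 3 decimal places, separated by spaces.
-4.243 -0.000 0.000

after link 1: o_1 = (1.4142, -1.4142, 0.0000)
after link 2: o_2 = (-4.2426, -0.0000, 0.0000)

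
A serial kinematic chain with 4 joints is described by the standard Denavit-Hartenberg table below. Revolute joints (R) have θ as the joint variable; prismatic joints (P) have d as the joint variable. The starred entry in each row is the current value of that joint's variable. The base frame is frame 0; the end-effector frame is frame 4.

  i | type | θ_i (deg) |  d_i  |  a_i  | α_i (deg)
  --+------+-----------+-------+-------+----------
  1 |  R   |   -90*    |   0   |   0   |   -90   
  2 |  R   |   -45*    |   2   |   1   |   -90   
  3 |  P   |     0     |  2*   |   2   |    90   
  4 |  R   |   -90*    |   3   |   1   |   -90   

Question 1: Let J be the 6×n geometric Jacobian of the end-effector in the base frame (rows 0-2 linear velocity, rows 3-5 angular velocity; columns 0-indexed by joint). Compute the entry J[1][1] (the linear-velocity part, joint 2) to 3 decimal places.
-1.414

axis z_1 = (1.0000,0.0000,0.0000); lever o_n−o_1 = (5.0000,-2.8284,1.4142)
cross product → J_v[:, 1] = (0.0000,-1.4142,-2.8284)
J_ω[:, 1] = z_1
entry J[1][1] = -1.4142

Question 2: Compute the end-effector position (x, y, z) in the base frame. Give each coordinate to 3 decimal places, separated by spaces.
5.000 -2.828 1.414

after link 1: o_1 = (0.0000, 0.0000, 0.0000)
after link 2: o_2 = (2.0000, -0.7071, 0.7071)
after link 3: o_3 = (2.0000, -3.5355, 0.7071)
after link 4: o_4 = (5.0000, -2.8284, 1.4142)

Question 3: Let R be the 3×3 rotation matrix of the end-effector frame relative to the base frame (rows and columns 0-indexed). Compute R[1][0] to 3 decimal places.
End-effector x-axis (col 0 of R) = (-0.0000,0.7071,0.7071)
R[1][0] = 0.7071

0.707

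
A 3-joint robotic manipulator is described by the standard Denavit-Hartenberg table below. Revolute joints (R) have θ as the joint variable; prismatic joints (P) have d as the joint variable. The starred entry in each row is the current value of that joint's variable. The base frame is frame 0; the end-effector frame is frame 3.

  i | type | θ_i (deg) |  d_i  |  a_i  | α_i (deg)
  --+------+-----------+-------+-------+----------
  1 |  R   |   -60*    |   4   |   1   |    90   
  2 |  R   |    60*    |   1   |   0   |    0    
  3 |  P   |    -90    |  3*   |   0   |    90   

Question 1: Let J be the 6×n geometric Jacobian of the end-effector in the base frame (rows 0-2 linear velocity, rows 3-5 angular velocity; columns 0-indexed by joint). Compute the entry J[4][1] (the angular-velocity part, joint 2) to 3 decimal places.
axis z_1 = (-0.8660,-0.5000,0.0000); lever o_n−o_1 = (-3.4641,-2.0000,0.0000)
cross product → J_v[:, 1] = (0.0000,-0.0000,0.0000)
J_ω[:, 1] = z_1
entry J[4][1] = -0.5000

-0.500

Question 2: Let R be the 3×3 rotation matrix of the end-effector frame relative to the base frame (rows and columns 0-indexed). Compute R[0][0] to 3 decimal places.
0.433

End-effector x-axis (col 0 of R) = (0.4330,-0.7500,-0.5000)
R[0][0] = 0.4330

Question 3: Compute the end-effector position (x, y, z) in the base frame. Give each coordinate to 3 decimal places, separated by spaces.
-2.964 -2.866 4.000

after link 1: o_1 = (0.5000, -0.8660, 4.0000)
after link 2: o_2 = (-0.3660, -1.3660, 4.0000)
after link 3: o_3 = (-2.9641, -2.8660, 4.0000)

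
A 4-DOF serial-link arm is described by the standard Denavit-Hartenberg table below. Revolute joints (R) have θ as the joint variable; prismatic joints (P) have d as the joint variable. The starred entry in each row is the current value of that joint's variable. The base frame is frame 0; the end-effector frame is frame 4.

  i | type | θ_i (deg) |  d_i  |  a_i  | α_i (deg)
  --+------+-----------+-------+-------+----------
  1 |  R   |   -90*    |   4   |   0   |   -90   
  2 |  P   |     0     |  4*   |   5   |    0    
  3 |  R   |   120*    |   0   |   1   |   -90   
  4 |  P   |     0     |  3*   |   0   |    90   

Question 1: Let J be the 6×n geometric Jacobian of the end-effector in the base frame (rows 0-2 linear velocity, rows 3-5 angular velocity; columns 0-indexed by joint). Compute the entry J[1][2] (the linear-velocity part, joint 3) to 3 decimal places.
-0.634

axis z_2 = (1.0000,0.0000,0.0000); lever o_n−o_2 = (0.0000,3.0981,0.6340)
cross product → J_v[:, 2] = (-0.0000,-0.6340,3.0981)
J_ω[:, 2] = z_2
entry J[1][2] = -0.6340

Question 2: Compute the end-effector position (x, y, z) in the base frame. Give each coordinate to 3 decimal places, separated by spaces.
4.000 -1.902 4.634

after link 1: o_1 = (0.0000, 0.0000, 4.0000)
after link 2: o_2 = (4.0000, -5.0000, 4.0000)
after link 3: o_3 = (4.0000, -4.5000, 3.1340)
after link 4: o_4 = (4.0000, -1.9019, 4.6340)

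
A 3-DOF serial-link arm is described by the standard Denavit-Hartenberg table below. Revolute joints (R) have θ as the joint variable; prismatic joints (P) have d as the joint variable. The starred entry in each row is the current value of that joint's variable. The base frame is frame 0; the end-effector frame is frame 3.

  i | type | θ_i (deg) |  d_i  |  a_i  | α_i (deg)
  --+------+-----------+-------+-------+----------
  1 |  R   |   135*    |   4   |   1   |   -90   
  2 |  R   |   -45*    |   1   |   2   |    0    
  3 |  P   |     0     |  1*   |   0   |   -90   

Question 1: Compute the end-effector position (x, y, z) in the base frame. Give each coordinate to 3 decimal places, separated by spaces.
-3.121 0.293 5.414

after link 1: o_1 = (-0.7071, 0.7071, 4.0000)
after link 2: o_2 = (-2.4142, 1.0000, 5.4142)
after link 3: o_3 = (-3.1213, 0.2929, 5.4142)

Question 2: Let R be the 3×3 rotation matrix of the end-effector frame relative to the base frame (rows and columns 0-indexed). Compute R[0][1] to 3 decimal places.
0.707

End-effector y-axis (col 1 of R) = (0.7071,0.7071,-0.0000)
R[0][1] = 0.7071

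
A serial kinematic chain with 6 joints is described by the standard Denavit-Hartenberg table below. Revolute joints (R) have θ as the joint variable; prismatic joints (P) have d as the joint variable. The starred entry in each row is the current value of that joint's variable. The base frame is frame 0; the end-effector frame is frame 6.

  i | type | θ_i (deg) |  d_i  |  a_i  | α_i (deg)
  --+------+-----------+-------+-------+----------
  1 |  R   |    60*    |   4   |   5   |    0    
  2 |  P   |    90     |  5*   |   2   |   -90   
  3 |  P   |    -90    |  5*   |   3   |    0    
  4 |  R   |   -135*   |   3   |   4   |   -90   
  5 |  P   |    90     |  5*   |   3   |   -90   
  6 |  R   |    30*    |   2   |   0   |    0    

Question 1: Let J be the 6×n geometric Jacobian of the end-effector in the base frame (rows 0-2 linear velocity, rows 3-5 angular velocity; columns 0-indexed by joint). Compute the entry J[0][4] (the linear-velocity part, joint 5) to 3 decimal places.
prismatic axis z_4 = (0.6124,-0.3536,0.7071)
J_v[:, 4] = z_4; J_ω[:, 4] = (0,0,0)
entry J[0][4] = 0.6124

0.612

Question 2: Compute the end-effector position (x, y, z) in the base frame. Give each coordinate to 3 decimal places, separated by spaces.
after link 1: o_1 = (2.5000, 4.3301, 4.0000)
after link 2: o_2 = (0.7679, 5.3301, 9.0000)
after link 3: o_3 = (-1.7321, 1.0000, 12.0000)
after link 4: o_4 = (-0.7826, -3.0123, 9.1716)
after link 5: o_5 = (3.7793, -2.1820, 12.7071)
after link 6: o_6 = (2.5546, -1.4749, 14.1213)

2.555 -1.475 14.121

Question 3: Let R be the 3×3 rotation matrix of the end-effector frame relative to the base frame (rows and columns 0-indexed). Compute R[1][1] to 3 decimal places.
End-effector y-axis (col 1 of R) = (-0.7803,-0.1268,-0.6124)
R[1][1] = -0.1268

-0.127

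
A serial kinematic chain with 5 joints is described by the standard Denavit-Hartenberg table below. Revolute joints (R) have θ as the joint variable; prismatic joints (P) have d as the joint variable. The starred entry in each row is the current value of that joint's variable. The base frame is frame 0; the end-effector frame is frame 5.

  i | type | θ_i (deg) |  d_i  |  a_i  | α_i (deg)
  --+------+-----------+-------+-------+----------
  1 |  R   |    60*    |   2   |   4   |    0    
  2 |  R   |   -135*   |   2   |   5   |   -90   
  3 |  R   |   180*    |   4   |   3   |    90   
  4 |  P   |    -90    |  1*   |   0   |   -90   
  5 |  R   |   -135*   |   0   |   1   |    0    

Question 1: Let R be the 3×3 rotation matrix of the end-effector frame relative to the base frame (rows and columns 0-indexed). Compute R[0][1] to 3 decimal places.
-0.683

End-effector y-axis (col 1 of R) = (-0.6830,-0.1830,-0.7071)
R[0][1] = -0.6830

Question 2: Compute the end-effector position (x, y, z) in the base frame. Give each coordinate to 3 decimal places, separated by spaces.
7.064 2.751 2.293

after link 1: o_1 = (2.0000, 3.4641, 2.0000)
after link 2: o_2 = (3.2941, -1.3655, 4.0000)
after link 3: o_3 = (6.3813, 2.5675, 4.0000)
after link 4: o_4 = (6.3813, 2.5675, 3.0000)
after link 5: o_5 = (7.0644, 2.7505, 2.2929)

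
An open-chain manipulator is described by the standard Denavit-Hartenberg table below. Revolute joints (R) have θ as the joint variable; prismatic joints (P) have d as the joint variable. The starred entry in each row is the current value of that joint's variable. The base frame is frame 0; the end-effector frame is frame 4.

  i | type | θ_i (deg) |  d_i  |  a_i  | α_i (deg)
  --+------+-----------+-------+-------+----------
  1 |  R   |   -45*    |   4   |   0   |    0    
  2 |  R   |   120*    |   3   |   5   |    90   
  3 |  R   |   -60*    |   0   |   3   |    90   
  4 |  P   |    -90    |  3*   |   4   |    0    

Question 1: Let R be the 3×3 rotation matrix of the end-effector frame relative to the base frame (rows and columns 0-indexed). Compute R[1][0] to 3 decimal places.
End-effector x-axis (col 0 of R) = (-0.9659,0.2588,-0.0000)
R[1][0] = 0.2588

0.259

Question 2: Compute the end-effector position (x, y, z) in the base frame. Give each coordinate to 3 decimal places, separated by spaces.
after link 1: o_1 = (0.0000, 0.0000, 4.0000)
after link 2: o_2 = (1.2941, 4.8296, 7.0000)
after link 3: o_3 = (1.6823, 6.2785, 4.4019)
after link 4: o_4 = (-2.8538, 4.8042, 2.9019)

-2.854 4.804 2.902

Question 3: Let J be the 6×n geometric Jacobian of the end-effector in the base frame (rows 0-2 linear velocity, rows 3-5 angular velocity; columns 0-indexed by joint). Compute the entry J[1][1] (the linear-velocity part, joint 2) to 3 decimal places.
axis z_1 = (0.0000,0.0000,1.0000); lever o_n−o_1 = (-2.8538,4.8042,-1.0981)
cross product → J_v[:, 1] = (-4.8042,-2.8538,0.0000)
J_ω[:, 1] = z_1
entry J[1][1] = -2.8538

-2.854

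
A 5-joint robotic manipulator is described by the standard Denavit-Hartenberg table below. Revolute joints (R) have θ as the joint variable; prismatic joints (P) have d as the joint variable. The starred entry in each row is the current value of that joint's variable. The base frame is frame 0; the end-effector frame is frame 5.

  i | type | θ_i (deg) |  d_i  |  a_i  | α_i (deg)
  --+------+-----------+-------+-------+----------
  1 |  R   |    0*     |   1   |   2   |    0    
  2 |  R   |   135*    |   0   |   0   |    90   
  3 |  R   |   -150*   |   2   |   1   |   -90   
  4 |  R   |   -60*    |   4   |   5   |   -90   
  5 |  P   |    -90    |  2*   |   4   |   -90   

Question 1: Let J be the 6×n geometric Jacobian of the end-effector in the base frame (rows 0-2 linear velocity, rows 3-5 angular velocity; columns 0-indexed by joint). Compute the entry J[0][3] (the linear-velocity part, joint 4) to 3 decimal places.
-0.953

axis z_3 = (-0.3536,0.3536,-0.8660); lever o_n−o_3 = (2.1179,2.5916,-9.0442)
cross product → J_v[:, 3] = (-0.9532,-5.0318,-1.6651)
J_ω[:, 3] = z_3
entry J[0][3] = -0.9532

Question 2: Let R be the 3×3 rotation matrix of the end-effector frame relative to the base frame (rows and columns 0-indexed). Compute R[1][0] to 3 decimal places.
0.354

End-effector x-axis (col 0 of R) = (-0.3536,0.3536,-0.8660)
R[1][0] = 0.3536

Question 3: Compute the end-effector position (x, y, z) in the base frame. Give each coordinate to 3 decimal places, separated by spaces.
after link 1: o_1 = (2.0000, 0.0000, 1.0000)
after link 2: o_2 = (2.0000, 0.0000, 1.0000)
after link 3: o_3 = (4.0266, 0.8018, 0.5000)
after link 4: o_4 = (7.2052, 3.7470, -4.2141)
after link 5: o_5 = (6.1445, 3.3934, -8.5442)

6.145 3.393 -8.544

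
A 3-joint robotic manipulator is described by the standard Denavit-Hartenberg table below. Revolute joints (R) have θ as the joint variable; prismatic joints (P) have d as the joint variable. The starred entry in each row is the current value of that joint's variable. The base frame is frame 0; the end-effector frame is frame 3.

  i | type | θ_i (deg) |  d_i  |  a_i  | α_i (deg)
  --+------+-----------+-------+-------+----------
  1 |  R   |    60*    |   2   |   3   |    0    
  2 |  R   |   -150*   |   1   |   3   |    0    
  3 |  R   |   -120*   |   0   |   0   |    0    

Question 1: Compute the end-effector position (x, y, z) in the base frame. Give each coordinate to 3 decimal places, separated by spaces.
1.500 -0.402 3.000

after link 1: o_1 = (1.5000, 2.5981, 2.0000)
after link 2: o_2 = (1.5000, -0.4019, 3.0000)
after link 3: o_3 = (1.5000, -0.4019, 3.0000)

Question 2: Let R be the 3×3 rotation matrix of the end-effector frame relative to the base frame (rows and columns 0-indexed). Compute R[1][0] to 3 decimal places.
0.500

End-effector x-axis (col 0 of R) = (-0.8660,0.5000,0.0000)
R[1][0] = 0.5000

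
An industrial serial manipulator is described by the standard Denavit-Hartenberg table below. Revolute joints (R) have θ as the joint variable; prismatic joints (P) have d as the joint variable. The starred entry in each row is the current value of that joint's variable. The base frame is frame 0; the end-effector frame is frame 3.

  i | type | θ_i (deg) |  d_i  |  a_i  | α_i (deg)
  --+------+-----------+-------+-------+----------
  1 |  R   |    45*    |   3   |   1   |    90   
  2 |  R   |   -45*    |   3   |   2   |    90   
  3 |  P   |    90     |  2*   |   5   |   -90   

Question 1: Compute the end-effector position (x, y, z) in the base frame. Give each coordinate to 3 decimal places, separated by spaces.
6.364 -4.950 0.172

after link 1: o_1 = (0.7071, 0.7071, 3.0000)
after link 2: o_2 = (3.8284, -0.4142, 1.5858)
after link 3: o_3 = (6.3640, -4.9497, 0.1716)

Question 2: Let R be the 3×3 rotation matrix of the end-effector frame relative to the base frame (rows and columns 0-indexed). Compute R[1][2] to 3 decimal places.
End-effector z-axis (col 2 of R) = (-0.5000,-0.5000,0.7071)
R[1][2] = -0.5000

-0.500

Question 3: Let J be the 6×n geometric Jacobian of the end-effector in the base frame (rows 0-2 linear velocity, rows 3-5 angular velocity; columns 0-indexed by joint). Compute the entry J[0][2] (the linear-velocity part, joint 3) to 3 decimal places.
prismatic axis z_2 = (-0.5000,-0.5000,-0.7071)
J_v[:, 2] = z_2; J_ω[:, 2] = (0,0,0)
entry J[0][2] = -0.5000

-0.500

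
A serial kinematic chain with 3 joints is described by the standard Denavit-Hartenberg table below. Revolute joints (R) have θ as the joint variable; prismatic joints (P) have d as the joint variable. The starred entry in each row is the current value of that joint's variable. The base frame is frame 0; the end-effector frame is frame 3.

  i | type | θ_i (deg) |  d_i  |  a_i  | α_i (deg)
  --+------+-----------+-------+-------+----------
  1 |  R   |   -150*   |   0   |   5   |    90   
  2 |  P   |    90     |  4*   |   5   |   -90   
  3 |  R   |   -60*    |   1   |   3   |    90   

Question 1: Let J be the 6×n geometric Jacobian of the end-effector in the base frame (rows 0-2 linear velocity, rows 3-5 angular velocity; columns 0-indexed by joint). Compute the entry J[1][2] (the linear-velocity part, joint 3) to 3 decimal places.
axis z_2 = (0.8660,0.5000,0.0000); lever o_n−o_2 = (-0.4330,2.7500,1.5000)
cross product → J_v[:, 2] = (0.7500,-1.2990,2.5981)
J_ω[:, 2] = z_2
entry J[1][2] = -1.2990

-1.299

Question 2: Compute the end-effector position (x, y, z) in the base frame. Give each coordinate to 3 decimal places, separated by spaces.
after link 1: o_1 = (-4.3301, -2.5000, 0.0000)
after link 2: o_2 = (-6.3301, 0.9641, 5.0000)
after link 3: o_3 = (-6.7631, 3.7141, 6.5000)

-6.763 3.714 6.500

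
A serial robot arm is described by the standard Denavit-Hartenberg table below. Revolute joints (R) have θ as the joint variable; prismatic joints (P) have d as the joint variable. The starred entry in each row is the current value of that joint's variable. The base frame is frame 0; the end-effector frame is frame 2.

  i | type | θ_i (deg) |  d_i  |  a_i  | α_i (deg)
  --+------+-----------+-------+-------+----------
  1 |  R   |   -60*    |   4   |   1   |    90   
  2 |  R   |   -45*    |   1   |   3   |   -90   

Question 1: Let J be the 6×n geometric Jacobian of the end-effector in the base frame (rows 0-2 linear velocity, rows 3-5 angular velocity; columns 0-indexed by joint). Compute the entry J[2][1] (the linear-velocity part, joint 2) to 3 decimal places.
axis z_1 = (-0.8660,-0.5000,0.0000); lever o_n−o_1 = (0.1946,-2.3371,-2.1213)
cross product → J_v[:, 1] = (1.0607,-1.8371,2.1213)
J_ω[:, 1] = z_1
entry J[2][1] = 2.1213

2.121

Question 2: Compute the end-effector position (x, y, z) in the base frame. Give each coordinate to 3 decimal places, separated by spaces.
after link 1: o_1 = (0.5000, -0.8660, 4.0000)
after link 2: o_2 = (0.6946, -3.2031, 1.8787)

0.695 -3.203 1.879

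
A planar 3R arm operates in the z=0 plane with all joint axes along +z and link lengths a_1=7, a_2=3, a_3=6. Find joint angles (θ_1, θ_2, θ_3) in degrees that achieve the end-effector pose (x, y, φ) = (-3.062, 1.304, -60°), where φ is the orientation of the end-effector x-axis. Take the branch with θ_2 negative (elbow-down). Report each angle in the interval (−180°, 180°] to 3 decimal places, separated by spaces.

wrist centre = target − a_3·(cos φ, sin φ) = (-6.0620, 6.5002)
cos θ_2 = (78.9998−7²−3²)/(2·7·3) = 0.5000; θ_2 = -60.0003° (elbow-down)
β = atan2(6.5002,-6.0620) = 133.0024°; ψ = atan2(-2.5981,8.5000) = -16.9962°
θ_1 = β − ψ = 149.9986°
θ_3 = φ − θ_1 − θ_2 = -149.9983° (wrapped to (-180°,180°])

149.999 -60.000 -149.998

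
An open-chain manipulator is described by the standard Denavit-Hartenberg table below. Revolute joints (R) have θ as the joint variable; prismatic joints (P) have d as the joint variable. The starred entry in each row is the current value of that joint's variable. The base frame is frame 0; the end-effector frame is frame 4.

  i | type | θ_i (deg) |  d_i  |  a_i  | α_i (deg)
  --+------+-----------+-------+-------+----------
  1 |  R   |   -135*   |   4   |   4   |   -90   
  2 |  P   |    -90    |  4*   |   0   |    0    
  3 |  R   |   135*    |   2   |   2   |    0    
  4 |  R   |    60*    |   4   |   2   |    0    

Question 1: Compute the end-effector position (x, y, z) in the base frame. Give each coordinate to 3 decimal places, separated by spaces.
after link 1: o_1 = (-2.8284, -2.8284, 4.0000)
after link 2: o_2 = (0.0000, -5.6569, 4.0000)
after link 3: o_3 = (0.4142, -8.0711, 2.5858)
after link 4: o_4 = (3.6087, -10.5335, 0.6539)

3.609 -10.533 0.654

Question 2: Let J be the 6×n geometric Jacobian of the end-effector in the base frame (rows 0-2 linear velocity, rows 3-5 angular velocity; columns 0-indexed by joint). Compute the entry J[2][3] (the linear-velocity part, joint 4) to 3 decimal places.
0.518

axis z_3 = (0.7071,-0.7071,0.0000); lever o_n−o_3 = (3.1945,-2.4624,-1.9319)
cross product → J_v[:, 3] = (1.3660,1.3660,0.5176)
J_ω[:, 3] = z_3
entry J[2][3] = 0.5176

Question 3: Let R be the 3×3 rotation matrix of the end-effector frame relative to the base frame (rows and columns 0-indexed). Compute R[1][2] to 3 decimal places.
End-effector z-axis (col 2 of R) = (0.7071,-0.7071,0.0000)
R[1][2] = -0.7071

-0.707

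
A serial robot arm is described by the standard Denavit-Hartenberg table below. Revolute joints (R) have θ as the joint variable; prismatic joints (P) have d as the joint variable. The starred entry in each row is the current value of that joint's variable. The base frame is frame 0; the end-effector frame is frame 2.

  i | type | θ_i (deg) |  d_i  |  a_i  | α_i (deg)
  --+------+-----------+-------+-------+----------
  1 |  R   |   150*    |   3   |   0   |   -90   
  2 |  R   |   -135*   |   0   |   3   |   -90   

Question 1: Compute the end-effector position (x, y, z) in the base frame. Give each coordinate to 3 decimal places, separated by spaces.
after link 1: o_1 = (0.0000, 0.0000, 3.0000)
after link 2: o_2 = (1.8371, -1.0607, 5.1213)

1.837 -1.061 5.121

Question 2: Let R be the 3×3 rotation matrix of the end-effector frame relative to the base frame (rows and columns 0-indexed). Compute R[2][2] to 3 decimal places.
0.707

End-effector z-axis (col 2 of R) = (-0.6124,0.3536,0.7071)
R[2][2] = 0.7071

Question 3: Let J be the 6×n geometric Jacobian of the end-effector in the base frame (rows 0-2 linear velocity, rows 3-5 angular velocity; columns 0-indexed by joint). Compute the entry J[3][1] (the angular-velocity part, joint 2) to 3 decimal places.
-0.500

axis z_1 = (-0.5000,-0.8660,0.0000); lever o_n−o_1 = (1.8371,-1.0607,2.1213)
cross product → J_v[:, 1] = (-1.8371,1.0607,2.1213)
J_ω[:, 1] = z_1
entry J[3][1] = -0.5000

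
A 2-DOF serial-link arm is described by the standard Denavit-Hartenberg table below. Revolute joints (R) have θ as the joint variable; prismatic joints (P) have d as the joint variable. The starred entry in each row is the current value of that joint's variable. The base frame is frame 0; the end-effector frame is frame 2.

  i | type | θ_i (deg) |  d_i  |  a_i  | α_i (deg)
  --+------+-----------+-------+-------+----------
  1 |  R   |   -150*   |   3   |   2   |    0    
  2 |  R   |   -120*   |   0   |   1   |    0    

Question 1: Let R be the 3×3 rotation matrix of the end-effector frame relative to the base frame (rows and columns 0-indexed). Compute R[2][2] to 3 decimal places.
1.000

End-effector z-axis (col 2 of R) = (0.0000,0.0000,1.0000)
R[2][2] = 1.0000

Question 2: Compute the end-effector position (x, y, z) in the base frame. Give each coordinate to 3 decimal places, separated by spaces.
-1.732 0.000 3.000

after link 1: o_1 = (-1.7321, -1.0000, 3.0000)
after link 2: o_2 = (-1.7321, 0.0000, 3.0000)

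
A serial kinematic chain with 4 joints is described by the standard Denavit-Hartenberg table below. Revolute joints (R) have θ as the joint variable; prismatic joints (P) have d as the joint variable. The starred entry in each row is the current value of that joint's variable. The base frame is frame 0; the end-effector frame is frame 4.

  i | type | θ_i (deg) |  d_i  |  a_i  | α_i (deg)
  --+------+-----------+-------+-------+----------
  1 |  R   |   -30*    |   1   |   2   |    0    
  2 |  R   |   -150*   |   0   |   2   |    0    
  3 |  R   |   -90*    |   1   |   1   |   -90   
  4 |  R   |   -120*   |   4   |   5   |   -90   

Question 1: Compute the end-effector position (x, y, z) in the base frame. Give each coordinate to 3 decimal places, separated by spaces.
after link 1: o_1 = (1.7321, -1.0000, 1.0000)
after link 2: o_2 = (-0.2679, -1.0000, 1.0000)
after link 3: o_3 = (-0.2679, 0.0000, 2.0000)
after link 4: o_4 = (-4.2679, -2.5000, 6.3301)

-4.268 -2.500 6.330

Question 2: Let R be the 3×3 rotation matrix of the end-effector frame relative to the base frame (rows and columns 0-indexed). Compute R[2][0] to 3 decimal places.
0.866

End-effector x-axis (col 0 of R) = (0.0000,-0.5000,0.8660)
R[2][0] = 0.8660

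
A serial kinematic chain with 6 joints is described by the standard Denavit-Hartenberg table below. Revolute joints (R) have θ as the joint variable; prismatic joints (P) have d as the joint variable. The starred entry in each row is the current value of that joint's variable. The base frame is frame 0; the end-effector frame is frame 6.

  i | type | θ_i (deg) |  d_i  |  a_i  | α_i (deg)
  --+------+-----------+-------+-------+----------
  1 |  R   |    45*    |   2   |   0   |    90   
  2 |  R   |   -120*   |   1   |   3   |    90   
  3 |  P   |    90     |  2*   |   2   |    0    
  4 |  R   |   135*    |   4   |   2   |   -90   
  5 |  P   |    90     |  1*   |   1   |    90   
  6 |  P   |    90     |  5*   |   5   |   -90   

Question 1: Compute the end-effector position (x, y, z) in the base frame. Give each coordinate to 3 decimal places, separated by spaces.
-8.251 0.506 2.514

after link 1: o_1 = (0.0000, 0.0000, 2.0000)
after link 2: o_2 = (-0.3536, -1.7678, -0.5981)
after link 3: o_3 = (-0.1641, -4.4067, 0.4019)
after link 4: o_4 = (-3.1136, -5.3562, 3.6267)
after link 5: o_5 = (-3.2512, -4.4938, 2.5143)
after link 6: o_6 = (-8.2512, 0.5062, 2.5143)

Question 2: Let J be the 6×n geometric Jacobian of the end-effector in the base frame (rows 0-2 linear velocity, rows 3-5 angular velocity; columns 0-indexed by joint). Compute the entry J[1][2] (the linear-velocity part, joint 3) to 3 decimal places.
prismatic axis z_2 = (-0.6124,-0.6124,0.5000)
J_v[:, 2] = z_2; J_ω[:, 2] = (0,0,0)
entry J[1][2] = -0.6124

-0.612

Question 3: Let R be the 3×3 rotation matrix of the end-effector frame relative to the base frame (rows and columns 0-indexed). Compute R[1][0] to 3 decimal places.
0.250

End-effector x-axis (col 0 of R) = (-0.7500,0.2500,-0.6124)
R[1][0] = 0.2500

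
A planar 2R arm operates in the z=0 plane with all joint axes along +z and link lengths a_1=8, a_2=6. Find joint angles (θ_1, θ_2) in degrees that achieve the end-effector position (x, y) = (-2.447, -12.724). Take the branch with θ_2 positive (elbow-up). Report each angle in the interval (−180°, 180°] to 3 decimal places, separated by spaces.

-119.997 44.995

cos θ_2 = (167.8880−8²−6²)/(2·8·6) = 0.7072; θ_2 = 44.9952° (elbow-up)
β = atan2(-12.7240,-2.4470) = -100.8859°; ψ = atan2(4.2423,12.2430) = 19.1115°
θ_1 = β − ψ = -119.9974°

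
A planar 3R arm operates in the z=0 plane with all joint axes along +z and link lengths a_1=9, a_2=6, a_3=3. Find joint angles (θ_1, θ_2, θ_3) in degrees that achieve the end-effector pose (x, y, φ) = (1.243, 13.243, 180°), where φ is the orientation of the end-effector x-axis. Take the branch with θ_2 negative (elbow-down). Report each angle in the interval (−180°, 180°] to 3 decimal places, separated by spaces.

wrist centre = target − a_3·(cos φ, sin φ) = (4.2430, 13.2430)
cos θ_2 = (193.3801−9²−6²)/(2·9·6) = 0.7072; θ_2 = -44.9906° (elbow-down)
β = atan2(13.2430,4.2430) = 72.2348°; ψ = atan2(-4.2419,13.2433) = -17.7607°
θ_1 = β − ψ = 89.9954°
θ_3 = φ − θ_1 − θ_2 = 134.9951° (wrapped to (-180°,180°])

89.995 -44.991 134.995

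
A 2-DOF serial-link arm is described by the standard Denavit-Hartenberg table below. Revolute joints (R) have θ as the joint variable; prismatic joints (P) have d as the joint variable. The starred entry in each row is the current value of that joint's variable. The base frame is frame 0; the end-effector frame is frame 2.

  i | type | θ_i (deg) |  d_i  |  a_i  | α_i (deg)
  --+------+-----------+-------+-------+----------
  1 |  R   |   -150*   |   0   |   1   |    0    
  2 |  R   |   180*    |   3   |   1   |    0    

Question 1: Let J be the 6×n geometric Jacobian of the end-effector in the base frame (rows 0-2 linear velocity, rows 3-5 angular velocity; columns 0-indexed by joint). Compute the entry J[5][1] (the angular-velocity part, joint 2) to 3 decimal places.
1.000

axis z_1 = (0.0000,0.0000,1.0000); lever o_n−o_1 = (0.8660,0.5000,3.0000)
cross product → J_v[:, 1] = (-0.5000,0.8660,0.0000)
J_ω[:, 1] = z_1
entry J[5][1] = 1.0000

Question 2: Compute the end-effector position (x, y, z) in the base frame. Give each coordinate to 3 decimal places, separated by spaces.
0.000 -0.000 3.000

after link 1: o_1 = (-0.8660, -0.5000, 0.0000)
after link 2: o_2 = (0.0000, -0.0000, 3.0000)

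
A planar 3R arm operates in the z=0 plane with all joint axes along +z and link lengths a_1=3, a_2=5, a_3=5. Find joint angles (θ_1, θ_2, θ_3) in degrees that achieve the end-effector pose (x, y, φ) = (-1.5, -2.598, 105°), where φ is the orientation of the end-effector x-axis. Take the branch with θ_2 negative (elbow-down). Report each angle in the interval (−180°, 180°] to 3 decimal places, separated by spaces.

-63.174 -45.003 -146.823

wrist centre = target − a_3·(cos φ, sin φ) = (-0.2059, -7.4276)
cos θ_2 = (55.2121−3²−5²)/(2·3·5) = 0.7071; θ_2 = -45.0031° (elbow-down)
β = atan2(-7.4276,-0.2059) = -91.5879°; ψ = atan2(-3.5357,6.5353) = -28.4141°
θ_1 = β − ψ = -63.1738°
θ_3 = φ − θ_1 − θ_2 = -146.8231° (wrapped to (-180°,180°])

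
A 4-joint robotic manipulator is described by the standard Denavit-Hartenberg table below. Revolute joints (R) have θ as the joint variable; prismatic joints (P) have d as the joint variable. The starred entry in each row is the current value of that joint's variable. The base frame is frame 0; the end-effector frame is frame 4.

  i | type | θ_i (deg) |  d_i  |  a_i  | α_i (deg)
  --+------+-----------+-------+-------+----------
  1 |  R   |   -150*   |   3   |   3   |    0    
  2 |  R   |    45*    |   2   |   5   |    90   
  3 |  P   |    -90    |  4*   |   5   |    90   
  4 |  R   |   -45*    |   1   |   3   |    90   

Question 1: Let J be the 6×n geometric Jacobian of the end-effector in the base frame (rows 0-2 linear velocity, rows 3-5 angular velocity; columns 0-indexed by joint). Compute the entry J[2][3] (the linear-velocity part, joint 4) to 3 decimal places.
-2.121

axis z_3 = (0.2588,0.9659,-0.0000); lever o_n−o_3 = (2.3079,0.4169,-2.1213)
cross product → J_v[:, 3] = (-2.0490,0.5490,-2.1213)
J_ω[:, 3] = z_3
entry J[2][3] = -2.1213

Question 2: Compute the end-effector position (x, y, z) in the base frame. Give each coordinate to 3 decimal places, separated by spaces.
after link 1: o_1 = (-2.5981, -1.5000, 3.0000)
after link 2: o_2 = (-3.8922, -6.3296, 5.0000)
after link 3: o_3 = (-7.7559, -5.2944, 0.0000)
after link 4: o_4 = (-5.4480, -4.8775, -2.1213)

-5.448 -4.877 -2.121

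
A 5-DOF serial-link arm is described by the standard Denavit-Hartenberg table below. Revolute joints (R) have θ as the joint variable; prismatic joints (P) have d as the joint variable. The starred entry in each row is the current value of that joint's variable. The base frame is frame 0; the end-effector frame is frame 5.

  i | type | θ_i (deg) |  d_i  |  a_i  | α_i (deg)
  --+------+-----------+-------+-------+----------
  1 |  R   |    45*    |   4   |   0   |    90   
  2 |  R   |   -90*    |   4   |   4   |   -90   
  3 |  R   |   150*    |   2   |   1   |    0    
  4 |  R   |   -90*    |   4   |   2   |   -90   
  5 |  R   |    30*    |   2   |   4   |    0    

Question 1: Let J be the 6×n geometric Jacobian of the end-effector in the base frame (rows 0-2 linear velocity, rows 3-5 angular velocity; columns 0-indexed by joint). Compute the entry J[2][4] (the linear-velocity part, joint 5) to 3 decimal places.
1.000

axis z_4 = (-0.3536,0.3536,0.8660); lever o_n−o_4 = (-4.2426,1.4142,0.0000)
cross product → J_v[:, 4] = (-1.2247,-3.6742,1.0000)
J_ω[:, 4] = z_4
entry J[2][4] = 1.0000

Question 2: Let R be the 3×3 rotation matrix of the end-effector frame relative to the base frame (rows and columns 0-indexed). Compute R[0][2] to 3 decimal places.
-0.354

End-effector z-axis (col 2 of R) = (-0.3536,0.3536,0.8660)
R[0][2] = -0.3536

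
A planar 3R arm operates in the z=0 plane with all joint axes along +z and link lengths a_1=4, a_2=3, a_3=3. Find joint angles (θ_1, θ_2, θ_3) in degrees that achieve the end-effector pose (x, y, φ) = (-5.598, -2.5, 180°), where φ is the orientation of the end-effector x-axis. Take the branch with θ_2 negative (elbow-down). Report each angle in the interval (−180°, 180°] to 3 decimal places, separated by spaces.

wrist centre = target − a_3·(cos φ, sin φ) = (-2.5980, -2.5000)
cos θ_2 = (12.9996−4²−3²)/(2·4·3) = -0.5000; θ_2 = -120.0011° (elbow-down)
β = atan2(-2.5000,-2.5980) = -136.1013°; ψ = atan2(-2.5980,2.5000) = -46.1024°
θ_1 = β − ψ = -89.9989°
θ_3 = φ − θ_1 − θ_2 = 30.0000° (wrapped to (-180°,180°])

-89.999 -120.001 30.000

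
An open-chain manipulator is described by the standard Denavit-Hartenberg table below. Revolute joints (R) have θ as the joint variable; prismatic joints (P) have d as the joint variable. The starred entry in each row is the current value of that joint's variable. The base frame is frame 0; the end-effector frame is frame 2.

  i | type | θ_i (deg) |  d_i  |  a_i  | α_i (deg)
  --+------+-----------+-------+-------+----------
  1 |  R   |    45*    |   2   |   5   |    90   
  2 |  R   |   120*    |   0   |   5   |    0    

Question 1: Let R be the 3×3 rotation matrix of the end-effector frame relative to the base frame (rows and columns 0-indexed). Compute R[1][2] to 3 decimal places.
-0.707

End-effector z-axis (col 2 of R) = (0.7071,-0.7071,0.0000)
R[1][2] = -0.7071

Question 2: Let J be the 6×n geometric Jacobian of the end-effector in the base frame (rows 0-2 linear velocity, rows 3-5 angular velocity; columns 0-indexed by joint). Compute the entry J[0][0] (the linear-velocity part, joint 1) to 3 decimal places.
axis z_0 = ẑ; lever o_n−o_0 = (1.7678,1.7678,6.3301)
cross product → J_v[:, 0] = (-1.7678,1.7678,0.0000)
J_ω[:, 0] = z_0
entry J[0][0] = -1.7678

-1.768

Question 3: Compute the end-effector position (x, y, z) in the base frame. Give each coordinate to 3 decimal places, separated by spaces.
1.768 1.768 6.330

after link 1: o_1 = (3.5355, 3.5355, 2.0000)
after link 2: o_2 = (1.7678, 1.7678, 6.3301)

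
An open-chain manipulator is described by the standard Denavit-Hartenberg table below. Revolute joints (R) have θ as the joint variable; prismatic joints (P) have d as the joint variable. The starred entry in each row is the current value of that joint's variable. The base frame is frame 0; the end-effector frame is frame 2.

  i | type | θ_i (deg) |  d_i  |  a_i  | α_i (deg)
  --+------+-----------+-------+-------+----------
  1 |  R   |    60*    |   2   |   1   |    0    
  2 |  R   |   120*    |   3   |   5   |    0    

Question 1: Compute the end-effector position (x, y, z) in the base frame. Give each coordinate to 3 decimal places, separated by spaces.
-4.500 0.866 5.000

after link 1: o_1 = (0.5000, 0.8660, 2.0000)
after link 2: o_2 = (-4.5000, 0.8660, 5.0000)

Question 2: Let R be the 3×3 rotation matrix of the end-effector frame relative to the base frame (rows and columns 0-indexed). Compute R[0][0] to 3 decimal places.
End-effector x-axis (col 0 of R) = (-1.0000,0.0000,0.0000)
R[0][0] = -1.0000

-1.000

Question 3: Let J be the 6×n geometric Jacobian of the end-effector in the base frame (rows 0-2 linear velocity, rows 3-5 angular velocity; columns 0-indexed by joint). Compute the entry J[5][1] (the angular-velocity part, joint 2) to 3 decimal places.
axis z_1 = (0.0000,0.0000,1.0000); lever o_n−o_1 = (-5.0000,0.0000,3.0000)
cross product → J_v[:, 1] = (-0.0000,-5.0000,0.0000)
J_ω[:, 1] = z_1
entry J[5][1] = 1.0000

1.000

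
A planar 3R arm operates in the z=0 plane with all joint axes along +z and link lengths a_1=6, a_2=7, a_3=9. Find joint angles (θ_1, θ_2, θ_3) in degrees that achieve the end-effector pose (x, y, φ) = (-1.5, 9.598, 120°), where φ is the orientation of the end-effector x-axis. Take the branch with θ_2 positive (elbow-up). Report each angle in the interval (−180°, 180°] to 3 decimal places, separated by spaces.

-60.001 150.000 30.001

wrist centre = target − a_3·(cos φ, sin φ) = (3.0000, 1.8038)
cos θ_2 = (12.2536−6²−7²)/(2·6·7) = -0.8660; θ_2 = 150.0004° (elbow-up)
β = atan2(1.8038,3.0000) = 31.0167°; ψ = atan2(3.5000,-0.0622) = 91.0181°
θ_1 = β − ψ = -60.0015°
θ_3 = φ − θ_1 − θ_2 = 30.0011° (wrapped to (-180°,180°])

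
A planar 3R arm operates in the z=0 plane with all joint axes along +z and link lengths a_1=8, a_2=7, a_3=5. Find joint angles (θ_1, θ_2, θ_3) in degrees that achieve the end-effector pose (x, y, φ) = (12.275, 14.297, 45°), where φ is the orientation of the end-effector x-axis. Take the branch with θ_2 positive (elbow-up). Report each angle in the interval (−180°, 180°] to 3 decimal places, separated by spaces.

wrist centre = target − a_3·(cos φ, sin φ) = (8.7395, 10.7615)
cos θ_2 = (192.1874−8²−7²)/(2·8·7) = 0.7070; θ_2 = 45.0062° (elbow-up)
β = atan2(10.7615,8.7395) = 50.9197°; ψ = atan2(4.9503,12.9492) = 20.9211°
θ_1 = β − ψ = 29.9986°
θ_3 = φ − θ_1 − θ_2 = -30.0048° (wrapped to (-180°,180°])

29.999 45.006 -30.005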